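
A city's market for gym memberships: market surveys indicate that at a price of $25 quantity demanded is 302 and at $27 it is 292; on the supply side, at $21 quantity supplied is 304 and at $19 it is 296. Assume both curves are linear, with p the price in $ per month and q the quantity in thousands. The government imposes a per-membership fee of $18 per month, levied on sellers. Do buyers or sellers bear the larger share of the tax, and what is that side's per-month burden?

Sellers bear the larger share: $10 per month.

Demand slope: (292 − 302)/(27 − 25) = -5, so qd = 427 − 5p.
Supply slope: (296 − 304)/(19 − 21) = 4, so qs = 4p + 220.
Without the tax, 427 − 5p = 4p + 220 gives 9p = 207, so p* = $23 and q* = 312.
With the tax collected from sellers, supply shifts: qs = 4(p − 18) + 220.
Solving gives q = 272 with buyers paying $31 and sellers receiving $13 (the $18 wedge).
Per-month burden: buyers $8, sellers $10.
Sellers take the larger share because supply is less price-elastic here (demand slope 5 vs supply slope 4).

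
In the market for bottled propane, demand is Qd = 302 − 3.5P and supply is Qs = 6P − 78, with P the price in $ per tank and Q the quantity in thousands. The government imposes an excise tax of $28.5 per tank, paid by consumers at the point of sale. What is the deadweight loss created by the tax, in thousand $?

Deadweight loss = $897.75 thousand.

Before the tax: set 302 − 3.5P = 6P − 78 → P* = $40, Q* = 162.
With the tax collected from consumers, demand (in seller-price terms) shifts: Qd = 302 − 3.5(P + 28.5).
New equilibrium: consumers pay $58, sellers receive $29.5, Q = 99. (Wedge: Pb − Ps = 28.5.)
Quantity falls by |ΔQ| = |162 − 99| = 63.
DWL = ½ · t · |ΔQ| = ½ · 28.5 · 63 = $897.75.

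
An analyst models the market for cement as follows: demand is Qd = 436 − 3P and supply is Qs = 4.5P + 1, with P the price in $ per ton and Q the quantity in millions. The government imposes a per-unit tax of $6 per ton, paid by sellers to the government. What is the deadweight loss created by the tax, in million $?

Deadweight loss = $32.4 million.

Without the tax, 436 − 3P = 4.5P + 1 gives 7.5P = 435, so P* = $58 and Q* = 262.
With the tax collected from sellers, supply shifts: Qs = 4.5(P − 6) + 1.
New equilibrium: consumers pay $61.6, sellers receive $55.6, Q = 251.2. (Wedge: Pb − Ps = 6.)
Quantity falls by |ΔQ| = |262 − 251.2| = 10.8.
DWL = ½ · t · |ΔQ| = ½ · 6 · 10.8 = $32.4.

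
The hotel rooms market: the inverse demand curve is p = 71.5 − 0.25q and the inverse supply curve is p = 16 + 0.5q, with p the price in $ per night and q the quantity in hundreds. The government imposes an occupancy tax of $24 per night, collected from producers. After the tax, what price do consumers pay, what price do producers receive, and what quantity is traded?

Inverting to q(p) form: qd = 286 − 4p; qs = 2p − 32.
Before the tax: set 286 − 4p = 2p − 32 → p* = $53, q* = 74.
With the tax collected from producers, supply shifts: qs = 2(p − 24) − 32.
Solving gives q = 42 with consumers paying $61 and producers receiving $37 (the $24 wedge).
The less price-elastic side of the market bears the larger share of a per-unit tax.

Consumers pay $61; producers receive $37; quantity = 42.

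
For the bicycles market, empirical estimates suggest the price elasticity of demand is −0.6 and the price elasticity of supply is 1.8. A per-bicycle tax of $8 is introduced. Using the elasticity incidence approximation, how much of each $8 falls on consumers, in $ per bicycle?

Consumers bear ≈ $6 per bicycle.

Incidence ratio: consumers' share ≈ εs / (εs + |εd|) = 1.8 / (1.8 + 0.6) = 0.75.
So consumers bear ≈ 0.75 × $8 = $6; producers bear $2.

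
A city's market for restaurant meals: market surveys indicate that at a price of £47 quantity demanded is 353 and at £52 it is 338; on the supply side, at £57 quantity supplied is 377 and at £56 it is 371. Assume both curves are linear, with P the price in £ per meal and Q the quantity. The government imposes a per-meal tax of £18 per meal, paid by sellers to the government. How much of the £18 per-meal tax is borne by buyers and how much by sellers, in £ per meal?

Buyers bear £12 per meal; sellers bear £6 per meal.

Demand slope: (338 − 353)/(52 − 47) = -3, so Qd = 494 − 3P.
Supply slope: (371 − 377)/(56 − 57) = 6, so Qs = 6P + 35.
Without the tax, 494 − 3P = 6P + 35 gives 9P = 459, so P* = £51 and Q* = 341.
With the tax collected from sellers, supply shifts: Qs = 6(P − 18) + 35.
New equilibrium: buyers pay £63, sellers receive £45, Q = 305. (Wedge: Pb − Ps = 18.)
Burden on buyers: £12; on sellers: £6. (They sum to £18.)
The less price-elastic side of the market bears the larger share of a per-unit tax.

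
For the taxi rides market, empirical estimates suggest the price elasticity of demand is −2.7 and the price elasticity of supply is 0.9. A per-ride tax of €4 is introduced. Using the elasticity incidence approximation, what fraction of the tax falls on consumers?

Incidence ratio: consumers' share ≈ εs / (εs + |εd|) = 0.9 / (0.9 + 2.7) = 0.25.
Supply is the less elastic side, so consumers bear the smaller share.

Consumers' share ≈ 0.25.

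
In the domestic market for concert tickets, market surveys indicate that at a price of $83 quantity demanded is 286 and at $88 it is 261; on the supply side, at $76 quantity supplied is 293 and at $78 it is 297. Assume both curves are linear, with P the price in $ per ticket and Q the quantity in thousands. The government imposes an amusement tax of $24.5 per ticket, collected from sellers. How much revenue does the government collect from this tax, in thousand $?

Demand slope: (261 − 286)/(88 − 83) = -5, so Qd = 701 − 5P.
Supply slope: (297 − 293)/(78 − 76) = 2, so Qs = 2P + 141.
Before the tax: set 701 − 5P = 2P + 141 → P* = $80, Q* = 301.
With the tax collected from sellers, supply shifts: Qs = 2(P − 24.5) + 141.
Solving gives Q = 266 with buyers paying $87 and sellers receiving $62.5 (the $24.5 wedge).
Revenue = t · Q = 24.5 · 266 = $6517.

Tax revenue = $6517 thousand.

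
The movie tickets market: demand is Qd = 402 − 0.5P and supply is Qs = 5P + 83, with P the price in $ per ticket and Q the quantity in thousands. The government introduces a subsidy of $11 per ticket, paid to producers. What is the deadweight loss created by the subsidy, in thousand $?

Without the subsidy, 402 − 0.5P = 5P + 83 gives 5.5P = 319, so P* = $58 and Q* = 373.
With a per-unit subsidy paid to producers, each receives P + 11 per unit sold, so supply becomes Qs = 5(P + 11) + 83.
New equilibrium: consumers pay $48, producers receive $59, Q = 378. (Wedge: Pb − Ps = −11.)
Quantity rises by |ΔQ| = |373 − 378| = 5.
DWL = ½ · t · |ΔQ| = ½ · 11 · 5 = $27.5.

Deadweight loss = $27.5 thousand.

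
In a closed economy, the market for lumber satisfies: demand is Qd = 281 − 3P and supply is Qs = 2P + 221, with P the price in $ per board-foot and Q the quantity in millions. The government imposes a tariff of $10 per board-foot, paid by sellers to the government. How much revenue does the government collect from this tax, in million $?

Tax revenue = $2330 million.

Without the tax, 281 − 3P = 2P + 221 gives 5P = 60, so P* = $12 and Q* = 245.
With the tax collected from sellers, supply shifts: Qs = 2(P − 10) + 221.
Solving gives Q = 233 with consumers paying $16 and sellers receiving $6 (the $10 wedge).
Revenue = t · Q = 10 · 233 = $2330.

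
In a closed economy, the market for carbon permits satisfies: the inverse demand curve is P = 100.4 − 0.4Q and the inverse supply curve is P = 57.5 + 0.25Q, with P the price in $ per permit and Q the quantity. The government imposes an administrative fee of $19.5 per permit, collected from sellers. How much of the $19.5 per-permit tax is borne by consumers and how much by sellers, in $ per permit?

Consumers bear $12 per permit; sellers bear $7.5 per permit.

Rewrite in direct form: Qd = 251 − 2.5P and Qs = 4P − 230.
Without the tax, 251 − 2.5P = 4P − 230 gives 6.5P = 481, so P* = $74 and Q* = 66.
With the tax collected from sellers, supply shifts: Qs = 4(P − 19.5) − 230.
Solving gives Q = 36 with consumers paying $86 and sellers receiving $66.5 (the $19.5 wedge).
Burden on consumers: $12; on sellers: $7.5. (They sum to $19.5.)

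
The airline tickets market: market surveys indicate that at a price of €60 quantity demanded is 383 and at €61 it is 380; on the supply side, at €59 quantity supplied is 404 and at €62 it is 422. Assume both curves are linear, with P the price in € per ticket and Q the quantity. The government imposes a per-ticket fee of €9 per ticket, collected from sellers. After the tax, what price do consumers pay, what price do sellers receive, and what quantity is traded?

Consumers pay €63; sellers receive €54; quantity = 374.

Demand slope: (380 − 383)/(61 − 60) = -3, so Qd = 563 − 3P.
Supply slope: (422 − 404)/(62 − 59) = 6, so Qs = 6P + 50.
Without the tax, 563 − 3P = 6P + 50 gives 9P = 513, so P* = €57 and Q* = 392.
With the tax collected from sellers, supply shifts: Qs = 6(P − 9) + 50.
New equilibrium: consumers pay €63, sellers receive €54, Q = 374. (Wedge: Pb − Ps = 9.)
The less price-elastic side of the market bears the larger share of a per-unit tax.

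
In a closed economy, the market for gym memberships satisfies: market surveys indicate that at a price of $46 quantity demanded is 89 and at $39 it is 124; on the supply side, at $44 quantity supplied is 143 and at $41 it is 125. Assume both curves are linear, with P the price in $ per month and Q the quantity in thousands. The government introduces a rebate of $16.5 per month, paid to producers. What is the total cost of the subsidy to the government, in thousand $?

Demand slope: (124 − 89)/(39 − 46) = -5, so Qd = 319 − 5P.
Supply slope: (125 − 143)/(41 − 44) = 6, so Qs = 6P − 121.
Without the subsidy, 319 − 5P = 6P − 121 gives 11P = 440, so P* = $40 and Q* = 119.
With a per-unit subsidy paid to producers, each receives P + 16.5 per unit sold, so supply becomes Qs = 6(P + 16.5) − 121.
Solving gives Q = 164 with buyers paying $31 and producers receiving $47.5 (the $16.5 wedge).
Outlay = t · Q = 16.5 · 164 = $2706.

Government outlay = $2706 thousand.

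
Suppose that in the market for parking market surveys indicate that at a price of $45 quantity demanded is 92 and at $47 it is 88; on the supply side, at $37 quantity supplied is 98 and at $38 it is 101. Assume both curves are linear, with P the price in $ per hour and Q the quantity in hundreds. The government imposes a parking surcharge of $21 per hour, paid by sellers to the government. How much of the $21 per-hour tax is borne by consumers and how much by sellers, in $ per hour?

Consumers bear $12.6 per hour; sellers bear $8.4 per hour.

Demand slope: (88 − 92)/(47 − 45) = -2, so Qd = 182 − 2P.
Supply slope: (101 − 98)/(38 − 37) = 3, so Qs = 3P − 13.
Before the tax: set 182 − 2P = 3P − 13 → P* = $39, Q* = 104.
With the tax collected from sellers, supply shifts: Qs = 3(P − 21) − 13.
New equilibrium: consumers pay $51.6, sellers receive $30.6, Q = 78.8. (Wedge: Pb − Ps = 21.)
Burden on consumers: $12.6; on sellers: $8.4. (They sum to $21.)
The less price-elastic side of the market bears the larger share of a per-unit tax.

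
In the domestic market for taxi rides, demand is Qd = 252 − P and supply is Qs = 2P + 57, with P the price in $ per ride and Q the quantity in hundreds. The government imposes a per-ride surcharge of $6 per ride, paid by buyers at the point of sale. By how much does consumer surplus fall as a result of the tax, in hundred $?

Without the tax, 252 − P = 2P + 57 gives 3P = 195, so P* = $65 and Q* = 187.
With the tax collected from buyers, demand (in seller-price terms) shifts: Qd = 252 − (P + 6).
New equilibrium: buyers pay $69, suppliers receive $63, Q = 183. (Wedge: Pb − Ps = 6.)
ΔCS is the trapezoid between Q = 183 and Q = 187 of height $4: ½ · (187 + 183) · 4 = $740.

Consumer surplus falls by $740 hundred.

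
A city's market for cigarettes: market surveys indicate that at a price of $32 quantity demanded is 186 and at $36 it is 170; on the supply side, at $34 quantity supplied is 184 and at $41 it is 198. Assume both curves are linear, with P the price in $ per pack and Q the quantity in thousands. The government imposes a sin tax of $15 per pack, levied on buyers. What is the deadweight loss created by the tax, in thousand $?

Deadweight loss = $150 thousand.

Demand slope: (170 − 186)/(36 − 32) = -4, so Qd = 314 − 4P.
Supply slope: (198 − 184)/(41 − 34) = 2, so Qs = 2P + 116.
Without the tax, 314 − 4P = 2P + 116 gives 6P = 198, so P* = $33 and Q* = 182.
With the tax collected from buyers, demand (in seller-price terms) shifts: Qd = 314 − 4(P + 15).
New equilibrium: buyers pay $38, suppliers receive $23, Q = 162. (Wedge: Pb − Ps = 15.)
Quantity falls by |ΔQ| = |182 − 162| = 20.
DWL = ½ · t · |ΔQ| = ½ · 15 · 20 = $150.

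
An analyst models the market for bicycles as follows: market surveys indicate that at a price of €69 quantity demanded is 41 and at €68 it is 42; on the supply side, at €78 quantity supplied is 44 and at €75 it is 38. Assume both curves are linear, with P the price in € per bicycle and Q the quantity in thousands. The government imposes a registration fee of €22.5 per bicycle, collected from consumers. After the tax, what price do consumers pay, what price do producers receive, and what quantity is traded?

Consumers pay €89; producers receive €66.5; quantity = 21.

Demand slope: (42 − 41)/(68 − 69) = -1, so Qd = 110 − P.
Supply slope: (38 − 44)/(75 − 78) = 2, so Qs = 2P − 112.
Without the tax, 110 − P = 2P − 112 gives 3P = 222, so P* = €74 and Q* = 36.
With the tax collected from consumers, demand (in seller-price terms) shifts: Qd = 110 − (P + 22.5).
New equilibrium: consumers pay €89, producers receive €66.5, Q = 21. (Wedge: Pb − Ps = 22.5.)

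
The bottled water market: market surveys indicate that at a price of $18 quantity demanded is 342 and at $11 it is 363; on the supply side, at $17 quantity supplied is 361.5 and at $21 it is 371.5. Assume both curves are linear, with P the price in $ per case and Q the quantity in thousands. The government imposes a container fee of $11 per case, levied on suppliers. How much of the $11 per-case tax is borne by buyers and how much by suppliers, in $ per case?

Demand slope: (363 − 342)/(11 − 18) = -3, so Qd = 396 − 3P.
Supply slope: (371.5 − 361.5)/(21 − 17) = 2.5, so Qs = 2.5P + 319.
Without the tax, 396 − 3P = 2.5P + 319 gives 5.5P = 77, so P* = $14 and Q* = 354.
With the tax collected from suppliers, supply shifts: Qs = 2.5(P − 11) + 319.
New equilibrium: buyers pay $19, suppliers receive $8, Q = 339. (Wedge: Pb − Ps = 11.)
Burden on buyers: $5; on suppliers: $6. (They sum to $11.)
The less price-elastic side of the market bears the larger share of a per-unit tax.

Buyers bear $5 per case; suppliers bear $6 per case.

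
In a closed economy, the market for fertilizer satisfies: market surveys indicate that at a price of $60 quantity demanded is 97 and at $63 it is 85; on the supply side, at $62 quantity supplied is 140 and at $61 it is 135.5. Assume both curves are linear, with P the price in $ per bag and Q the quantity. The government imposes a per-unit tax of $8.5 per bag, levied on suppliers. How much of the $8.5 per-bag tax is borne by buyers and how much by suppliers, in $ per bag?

Buyers bear $4.5 per bag; suppliers bear $4 per bag.

Demand slope: (85 − 97)/(63 − 60) = -4, so Qd = 337 − 4P.
Supply slope: (135.5 − 140)/(61 − 62) = 4.5, so Qs = 4.5P − 139.
Without the tax, 337 − 4P = 4.5P − 139 gives 8.5P = 476, so P* = $56 and Q* = 113.
With the tax collected from suppliers, supply shifts: Qs = 4.5(P − 8.5) − 139.
New equilibrium: buyers pay $60.5, suppliers receive $52, Q = 95. (Wedge: Pb − Ps = 8.5.)
Burden on buyers: $4.5; on suppliers: $4. (They sum to $8.5.)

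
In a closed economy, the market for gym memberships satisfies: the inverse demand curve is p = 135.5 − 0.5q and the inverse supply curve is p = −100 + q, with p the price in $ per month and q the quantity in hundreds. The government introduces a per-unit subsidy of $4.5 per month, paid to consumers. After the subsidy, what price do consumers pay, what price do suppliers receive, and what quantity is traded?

Consumers pay $55.5; suppliers receive $60; quantity = 160.

Inverting to q(p) form: qd = 271 − 2p; qs = p + 100.
Before the subsidy: set 271 − 2p = p + 100 → p* = $57, q* = 157.
With a per-unit subsidy paid to consumers, each effectively pays p − 4.5, so demand becomes qd = 271 − 2(p − 4.5).
Solving gives q = 160 with consumers paying $55.5 and suppliers receiving $60 (the $4.5 wedge).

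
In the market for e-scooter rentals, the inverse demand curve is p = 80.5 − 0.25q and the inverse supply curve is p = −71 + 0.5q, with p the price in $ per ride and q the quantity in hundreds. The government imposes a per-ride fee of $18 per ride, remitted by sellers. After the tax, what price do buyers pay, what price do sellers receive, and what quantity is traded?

Buyers pay $36; sellers receive $18; quantity = 178.

Inverting to q(p) form: qd = 322 − 4p; qs = 2p + 142.
Without the tax, 322 − 4p = 2p + 142 gives 6p = 180, so p* = $30 and q* = 202.
With the tax collected from sellers, supply shifts: qs = 2(p − 18) + 142.
New equilibrium: buyers pay $36, sellers receive $18, q = 178. (Wedge: pb − ps = 18.)
The less price-elastic side of the market bears the larger share of a per-unit tax.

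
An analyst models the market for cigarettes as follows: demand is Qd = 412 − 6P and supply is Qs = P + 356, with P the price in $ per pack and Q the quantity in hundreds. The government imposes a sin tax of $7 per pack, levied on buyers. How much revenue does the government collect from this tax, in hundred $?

Without the tax, 412 − 6P = P + 356 gives 7P = 56, so P* = $8 and Q* = 364.
With the tax collected from buyers, demand (in seller-price terms) shifts: Qd = 412 − 6(P + 7).
Solving gives Q = 358 with buyers paying $9 and suppliers receiving $2 (the $7 wedge).
Revenue = t · Q = 7 · 358 = $2506.

Tax revenue = $2506 hundred.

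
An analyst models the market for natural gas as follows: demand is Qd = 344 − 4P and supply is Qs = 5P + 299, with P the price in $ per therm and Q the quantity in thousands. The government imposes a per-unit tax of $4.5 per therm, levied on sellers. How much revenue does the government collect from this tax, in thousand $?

Before the tax: set 344 − 4P = 5P + 299 → P* = $5, Q* = 324.
With the tax collected from sellers, supply shifts: Qs = 5(P − 4.5) + 299.
Solving gives Q = 314 with buyers paying $7.5 and sellers receiving $3 (the $4.5 wedge).
Revenue = t · Q = 4.5 · 314 = $1413.

Tax revenue = $1413 thousand.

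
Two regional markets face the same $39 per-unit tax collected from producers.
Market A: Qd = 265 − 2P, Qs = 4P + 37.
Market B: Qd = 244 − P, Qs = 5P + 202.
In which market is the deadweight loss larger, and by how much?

Market A, by $380.25.

Market A: pre-tax P* = $38, Q* = 189; post-tax Q = 137; deadweight loss = $1014.
Market B: pre-tax P* = $7, Q* = 237; post-tax Q = 204.5; deadweight loss = $633.75.
Difference: $1014 vs $633.75 → market A is larger by $380.25.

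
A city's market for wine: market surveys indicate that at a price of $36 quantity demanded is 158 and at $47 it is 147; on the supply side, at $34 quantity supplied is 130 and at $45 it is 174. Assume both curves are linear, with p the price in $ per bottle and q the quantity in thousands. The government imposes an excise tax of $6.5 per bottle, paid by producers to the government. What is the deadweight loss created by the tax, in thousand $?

Demand slope: (147 − 158)/(47 − 36) = -1, so qd = 194 − p.
Supply slope: (174 − 130)/(45 − 34) = 4, so qs = 4p − 6.
Without the tax, 194 − p = 4p − 6 gives 5p = 200, so p* = $40 and q* = 154.
With the tax collected from producers, supply shifts: qs = 4(p − 6.5) − 6.
Solving gives q = 148.8 with consumers paying $45.2 and producers receiving $38.7 (the $6.5 wedge).
Quantity falls by |ΔQ| = |154 − 148.8| = 5.2.
DWL = ½ · t · |ΔQ| = ½ · 6.5 · 5.2 = $16.9.

Deadweight loss = $16.9 thousand.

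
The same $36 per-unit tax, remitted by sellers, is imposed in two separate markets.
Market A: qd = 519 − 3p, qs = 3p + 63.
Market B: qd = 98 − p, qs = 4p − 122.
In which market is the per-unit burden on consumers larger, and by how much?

Market B, by $10.8.

Market A: pre-tax p* = $76, q* = 291; post-tax q = 237; per-unit burden on consumers = $18.
Market B: pre-tax p* = $44, q* = 54; post-tax q = 25.2; per-unit burden on consumers = $28.8.
Difference: $18 vs $28.8 → market B is larger by $10.8.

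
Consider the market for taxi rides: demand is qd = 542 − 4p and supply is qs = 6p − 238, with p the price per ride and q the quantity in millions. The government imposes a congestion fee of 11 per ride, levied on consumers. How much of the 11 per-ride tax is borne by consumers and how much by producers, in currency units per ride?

Consumers bear 6.6 per ride; producers bear 4.4 per ride.

Before the tax: set 542 − 4p = 6p − 238 → p* = 78, q* = 230.
With the tax collected from consumers, demand (in seller-price terms) shifts: qd = 542 − 4(p + 11).
Solving gives q = 203.6 with consumers paying 84.6 and producers receiving 73.6 (the 11 wedge).
Burden on consumers: 6.6; on producers: 4.4. (They sum to 11.)
The less price-elastic side of the market bears the larger share of a per-unit tax.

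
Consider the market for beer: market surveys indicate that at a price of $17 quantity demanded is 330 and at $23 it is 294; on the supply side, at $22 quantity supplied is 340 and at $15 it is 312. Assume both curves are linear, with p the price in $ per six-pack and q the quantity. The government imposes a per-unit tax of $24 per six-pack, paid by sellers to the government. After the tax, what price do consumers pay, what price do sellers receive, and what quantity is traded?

Demand slope: (294 − 330)/(23 − 17) = -6, so qd = 432 − 6p.
Supply slope: (312 − 340)/(15 − 22) = 4, so qs = 4p + 252.
Before the tax: set 432 − 6p = 4p + 252 → p* = $18, q* = 324.
With the tax collected from sellers, supply shifts: qs = 4(p − 24) + 252.
New equilibrium: consumers pay $27.6, sellers receive $3.6, q = 266.4. (Wedge: pb − ps = 24.)
The less price-elastic side of the market bears the larger share of a per-unit tax.

Consumers pay $27.6; sellers receive $3.6; quantity = 266.4.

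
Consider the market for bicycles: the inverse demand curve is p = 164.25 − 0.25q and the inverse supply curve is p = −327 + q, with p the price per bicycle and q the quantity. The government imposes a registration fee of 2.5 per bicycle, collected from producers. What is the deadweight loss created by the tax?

Deadweight loss = 2.5.

Rewrite in direct form: qd = 657 − 4p and qs = p + 327.
Before the tax: set 657 − 4p = p + 327 → p* = 66, q* = 393.
With the tax collected from producers, supply shifts: qs = (p − 2.5) + 327.
Solving gives q = 391 with consumers paying 66.5 and producers receiving 64 (the 2.5 wedge).
Quantity falls by |ΔQ| = |393 − 391| = 2.
DWL = ½ · t · |ΔQ| = ½ · 2.5 · 2 = 2.5.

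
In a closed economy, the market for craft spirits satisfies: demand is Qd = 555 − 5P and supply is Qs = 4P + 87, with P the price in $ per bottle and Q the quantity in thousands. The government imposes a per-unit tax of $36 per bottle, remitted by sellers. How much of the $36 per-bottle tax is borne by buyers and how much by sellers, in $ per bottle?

Before the tax: set 555 − 5P = 4P + 87 → P* = $52, Q* = 295.
With the tax collected from sellers, supply shifts: Qs = 4(P − 36) + 87.
New equilibrium: buyers pay $68, sellers receive $32, Q = 215. (Wedge: Pb − Ps = 36.)
Burden on buyers: $16; on sellers: $20. (They sum to $36.)
The less price-elastic side of the market bears the larger share of a per-unit tax.

Buyers bear $16 per bottle; sellers bear $20 per bottle.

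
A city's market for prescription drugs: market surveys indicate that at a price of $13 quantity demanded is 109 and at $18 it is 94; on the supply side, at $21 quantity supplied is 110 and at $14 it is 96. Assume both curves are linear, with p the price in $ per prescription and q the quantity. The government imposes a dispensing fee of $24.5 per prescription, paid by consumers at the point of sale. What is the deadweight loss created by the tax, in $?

Deadweight loss = $360.15.

Demand slope: (94 − 109)/(18 − 13) = -3, so qd = 148 − 3p.
Supply slope: (96 − 110)/(14 − 21) = 2, so qs = 2p + 68.
Before the tax: set 148 − 3p = 2p + 68 → p* = $16, q* = 100.
With the tax collected from consumers, demand (in seller-price terms) shifts: qd = 148 − 3(p + 24.5).
Solving gives q = 70.6 with consumers paying $25.8 and sellers receiving $1.3 (the $24.5 wedge).
Quantity falls by |ΔQ| = |100 − 70.6| = 29.4.
DWL = ½ · t · |ΔQ| = ½ · 24.5 · 29.4 = $360.15.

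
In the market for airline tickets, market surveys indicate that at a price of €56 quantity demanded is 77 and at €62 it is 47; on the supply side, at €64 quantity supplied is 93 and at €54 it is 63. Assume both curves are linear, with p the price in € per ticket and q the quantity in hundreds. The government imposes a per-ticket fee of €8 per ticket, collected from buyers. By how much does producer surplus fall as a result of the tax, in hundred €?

Demand slope: (47 − 77)/(62 − 56) = -5, so qd = 357 − 5p.
Supply slope: (63 − 93)/(54 − 64) = 3, so qs = 3p − 99.
Without the tax, 357 − 5p = 3p − 99 gives 8p = 456, so p* = €57 and q* = 72.
With the tax collected from buyers, demand (in seller-price terms) shifts: qd = 357 − 5(p + 8).
New equilibrium: buyers pay €60, producers receive €52, q = 57. (Wedge: pb − ps = 8.)
ΔPS is the trapezoid between Q = 57 and Q = 72 of height €5: ½ · (72 + 57) · 5 = €322.5.

Producer surplus falls by €322.5 hundred.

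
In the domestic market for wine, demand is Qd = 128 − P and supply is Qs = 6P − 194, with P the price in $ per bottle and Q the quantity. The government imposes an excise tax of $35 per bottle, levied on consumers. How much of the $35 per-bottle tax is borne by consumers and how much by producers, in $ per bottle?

Without the tax, 128 − P = 6P − 194 gives 7P = 322, so P* = $46 and Q* = 82.
With the tax collected from consumers, demand (in seller-price terms) shifts: Qd = 128 − (P + 35).
New equilibrium: consumers pay $76, producers receive $41, Q = 52. (Wedge: Pb − Ps = 35.)
Burden on consumers: $30; on producers: $5. (They sum to $35.)

Consumers bear $30 per bottle; producers bear $5 per bottle.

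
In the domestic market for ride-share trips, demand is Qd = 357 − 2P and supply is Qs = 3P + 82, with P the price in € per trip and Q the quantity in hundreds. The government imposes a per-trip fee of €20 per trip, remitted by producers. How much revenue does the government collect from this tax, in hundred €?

Before the tax: set 357 − 2P = 3P + 82 → P* = €55, Q* = 247.
With the tax collected from producers, supply shifts: Qs = 3(P − 20) + 82.
Solving gives Q = 223 with consumers paying €67 and producers receiving €47 (the €20 wedge).
Revenue = t · Q = 20 · 223 = €4460.

Tax revenue = €4460 hundred.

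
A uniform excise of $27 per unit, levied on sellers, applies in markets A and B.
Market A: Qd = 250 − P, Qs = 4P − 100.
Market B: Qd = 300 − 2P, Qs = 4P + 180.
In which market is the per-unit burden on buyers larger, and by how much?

Market A: pre-tax P* = $70, Q* = 180; post-tax Q = 158.4; per-unit burden on buyers = $21.6.
Market B: pre-tax P* = $20, Q* = 260; post-tax Q = 224; per-unit burden on buyers = $18.
Difference: $21.6 vs $18 → market A is larger by $3.6.

Market A, by $3.6.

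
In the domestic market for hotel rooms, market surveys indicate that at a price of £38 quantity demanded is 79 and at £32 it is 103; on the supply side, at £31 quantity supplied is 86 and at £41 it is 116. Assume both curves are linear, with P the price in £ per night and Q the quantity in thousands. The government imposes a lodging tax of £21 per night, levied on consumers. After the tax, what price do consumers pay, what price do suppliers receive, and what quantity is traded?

Consumers pay £43; suppliers receive £22; quantity = 59.

Demand slope: (103 − 79)/(32 − 38) = -4, so Qd = 231 − 4P.
Supply slope: (116 − 86)/(41 − 31) = 3, so Qs = 3P − 7.
Without the tax, 231 − 4P = 3P − 7 gives 7P = 238, so P* = £34 and Q* = 95.
With the tax collected from consumers, demand (in seller-price terms) shifts: Qd = 231 − 4(P + 21).
New equilibrium: consumers pay £43, suppliers receive £22, Q = 59. (Wedge: Pb − Ps = 21.)
The less price-elastic side of the market bears the larger share of a per-unit tax.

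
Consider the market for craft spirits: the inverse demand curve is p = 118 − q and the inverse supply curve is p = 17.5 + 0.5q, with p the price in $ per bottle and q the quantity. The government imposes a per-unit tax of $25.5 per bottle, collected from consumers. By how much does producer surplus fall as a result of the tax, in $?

Inverting to q(p) form: qd = 118 − p; qs = 2p − 35.
Before the tax: set 118 − p = 2p − 35 → p* = $51, q* = 67.
With the tax collected from consumers, demand (in seller-price terms) shifts: qd = 118 − (p + 25.5).
New equilibrium: consumers pay $68, sellers receive $42.5, q = 50. (Wedge: pb − ps = 25.5.)
ΔPS is the trapezoid between Q = 50 and Q = 67 of height $8.5: ½ · (67 + 50) · 8.5 = $497.25.

Producer surplus falls by $497.25.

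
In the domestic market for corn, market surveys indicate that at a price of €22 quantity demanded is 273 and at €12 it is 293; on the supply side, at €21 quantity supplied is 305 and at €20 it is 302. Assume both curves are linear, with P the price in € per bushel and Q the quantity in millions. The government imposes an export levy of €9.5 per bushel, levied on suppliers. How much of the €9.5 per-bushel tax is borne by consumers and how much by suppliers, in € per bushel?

Demand slope: (293 − 273)/(12 − 22) = -2, so Qd = 317 − 2P.
Supply slope: (302 − 305)/(20 − 21) = 3, so Qs = 3P + 242.
Without the tax, 317 − 2P = 3P + 242 gives 5P = 75, so P* = €15 and Q* = 287.
With the tax collected from suppliers, supply shifts: Qs = 3(P − 9.5) + 242.
New equilibrium: consumers pay €20.7, suppliers receive €11.2, Q = 275.6. (Wedge: Pb − Ps = 9.5.)
Burden on consumers: €5.7; on suppliers: €3.8. (They sum to €9.5.)
The less price-elastic side of the market bears the larger share of a per-unit tax.

Consumers bear €5.7 per bushel; suppliers bear €3.8 per bushel.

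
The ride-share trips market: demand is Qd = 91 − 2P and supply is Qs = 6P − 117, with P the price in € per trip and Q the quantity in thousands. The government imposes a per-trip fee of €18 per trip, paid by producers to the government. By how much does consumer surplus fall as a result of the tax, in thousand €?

Consumer surplus falls by €344.25 thousand.

Without the tax, 91 − 2P = 6P − 117 gives 8P = 208, so P* = €26 and Q* = 39.
With the tax collected from producers, supply shifts: Qs = 6(P − 18) − 117.
New equilibrium: consumers pay €39.5, producers receive €21.5, Q = 12. (Wedge: Pb − Ps = 18.)
ΔCS is the trapezoid between Q = 12 and Q = 39 of height €13.5: ½ · (39 + 12) · 13.5 = €344.25.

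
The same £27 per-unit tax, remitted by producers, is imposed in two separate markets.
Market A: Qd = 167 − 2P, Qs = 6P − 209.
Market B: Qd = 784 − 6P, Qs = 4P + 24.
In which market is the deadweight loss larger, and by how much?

Market A: pre-tax P* = £47, Q* = 73; post-tax Q = 32.5; deadweight loss = £546.75.
Market B: pre-tax P* = £76, Q* = 328; post-tax Q = 263.2; deadweight loss = £874.8.
Difference: £546.75 vs £874.8 → market B is larger by £328.05.

Market B, by £328.05.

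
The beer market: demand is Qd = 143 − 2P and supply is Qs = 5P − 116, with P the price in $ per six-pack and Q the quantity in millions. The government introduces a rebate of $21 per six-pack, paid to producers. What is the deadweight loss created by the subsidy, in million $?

Without the subsidy, 143 − 2P = 5P − 116 gives 7P = 259, so P* = $37 and Q* = 69.
With a per-unit subsidy paid to producers, each receives P + 21 per unit sold, so supply becomes Qs = 5(P + 21) − 116.
Solving gives Q = 99 with consumers paying $22 and producers receiving $43 (the $21 wedge).
Quantity rises by |ΔQ| = |69 − 99| = 30.
DWL = ½ · t · |ΔQ| = ½ · 21 · 30 = $315.

Deadweight loss = $315 million.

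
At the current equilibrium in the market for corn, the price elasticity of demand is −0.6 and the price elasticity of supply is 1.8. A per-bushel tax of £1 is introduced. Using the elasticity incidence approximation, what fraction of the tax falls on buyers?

Buyers' share ≈ 0.75.

Incidence ratio: buyers' share ≈ εs / (εs + |εd|) = 1.8 / (1.8 + 0.6) = 0.75.
Supply is the more elastic side, so buyers bear the larger share.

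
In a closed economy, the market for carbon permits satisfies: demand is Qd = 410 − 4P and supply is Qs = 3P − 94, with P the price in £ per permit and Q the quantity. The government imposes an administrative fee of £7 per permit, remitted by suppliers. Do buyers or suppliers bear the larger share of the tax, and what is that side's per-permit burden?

Suppliers bear the larger share: £4 per permit.

Without the tax, 410 − 4P = 3P − 94 gives 7P = 504, so P* = £72 and Q* = 122.
With the tax collected from suppliers, supply shifts: Qs = 3(P − 7) − 94.
New equilibrium: buyers pay £75, suppliers receive £68, Q = 110. (Wedge: Pb − Ps = 7.)
Per-permit burden: buyers £3, suppliers £4.
Suppliers take the larger share because supply is less price-elastic here (demand slope 4 vs supply slope 3).
The less price-elastic side of the market bears the larger share of a per-unit tax.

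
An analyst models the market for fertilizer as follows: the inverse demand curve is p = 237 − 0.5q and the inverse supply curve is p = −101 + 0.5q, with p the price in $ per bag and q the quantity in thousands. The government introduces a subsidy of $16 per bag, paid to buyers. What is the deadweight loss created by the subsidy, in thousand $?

Deadweight loss = $128 thousand.

Rewrite in direct form: qd = 474 − 2p and qs = 2p + 202.
Without the subsidy, 474 − 2p = 2p + 202 gives 4p = 272, so p* = $68 and q* = 338.
With a per-unit subsidy paid to buyers, each effectively pays p − 16, so demand becomes qd = 474 − 2(p − 16).
Solving gives q = 354 with buyers paying $60 and producers receiving $76 (the $16 wedge).
Quantity rises by |ΔQ| = |338 − 354| = 16.
DWL = ½ · t · |ΔQ| = ½ · 16 · 16 = $128.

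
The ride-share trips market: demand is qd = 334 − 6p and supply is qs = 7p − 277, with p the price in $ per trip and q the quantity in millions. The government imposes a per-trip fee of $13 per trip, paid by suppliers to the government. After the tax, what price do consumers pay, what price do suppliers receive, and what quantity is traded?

Consumers pay $54; suppliers receive $41; quantity = 10.

Without the tax, 334 − 6p = 7p − 277 gives 13p = 611, so p* = $47 and q* = 52.
With the tax collected from suppliers, supply shifts: qs = 7(p − 13) − 277.
Solving gives q = 10 with consumers paying $54 and suppliers receiving $41 (the $13 wedge).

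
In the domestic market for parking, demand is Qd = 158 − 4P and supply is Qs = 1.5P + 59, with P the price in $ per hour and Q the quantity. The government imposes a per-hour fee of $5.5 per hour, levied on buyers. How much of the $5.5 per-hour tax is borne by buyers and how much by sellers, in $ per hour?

Without the tax, 158 − 4P = 1.5P + 59 gives 5.5P = 99, so P* = $18 and Q* = 86.
With the tax collected from buyers, demand (in seller-price terms) shifts: Qd = 158 − 4(P + 5.5).
New equilibrium: buyers pay $19.5, sellers receive $14, Q = 80. (Wedge: Pb − Ps = 5.5.)
Burden on buyers: $1.5; on sellers: $4. (They sum to $5.5.)

Buyers bear $1.5 per hour; sellers bear $4 per hour.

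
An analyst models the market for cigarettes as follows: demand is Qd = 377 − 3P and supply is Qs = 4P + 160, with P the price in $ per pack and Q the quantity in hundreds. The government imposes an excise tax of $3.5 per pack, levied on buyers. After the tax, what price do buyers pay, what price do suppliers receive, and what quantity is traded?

Buyers pay $33; suppliers receive $29.5; quantity = 278.

Without the tax, 377 − 3P = 4P + 160 gives 7P = 217, so P* = $31 and Q* = 284.
With the tax collected from buyers, demand (in seller-price terms) shifts: Qd = 377 − 3(P + 3.5).
New equilibrium: buyers pay $33, suppliers receive $29.5, Q = 278. (Wedge: Pb − Ps = 3.5.)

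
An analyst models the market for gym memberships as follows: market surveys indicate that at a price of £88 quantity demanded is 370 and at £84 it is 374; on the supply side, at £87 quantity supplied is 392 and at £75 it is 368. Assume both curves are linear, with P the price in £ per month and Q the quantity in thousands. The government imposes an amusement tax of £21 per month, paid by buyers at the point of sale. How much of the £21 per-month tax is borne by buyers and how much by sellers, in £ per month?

Demand slope: (374 − 370)/(84 − 88) = -1, so Qd = 458 − P.
Supply slope: (368 − 392)/(75 − 87) = 2, so Qs = 2P + 218.
Before the tax: set 458 − P = 2P + 218 → P* = £80, Q* = 378.
With the tax collected from buyers, demand (in seller-price terms) shifts: Qd = 458 − (P + 21).
Solving gives Q = 364 with buyers paying £94 and sellers receiving £73 (the £21 wedge).
Burden on buyers: £14; on sellers: £7. (They sum to £21.)
The less price-elastic side of the market bears the larger share of a per-unit tax.

Buyers bear £14 per month; sellers bear £7 per month.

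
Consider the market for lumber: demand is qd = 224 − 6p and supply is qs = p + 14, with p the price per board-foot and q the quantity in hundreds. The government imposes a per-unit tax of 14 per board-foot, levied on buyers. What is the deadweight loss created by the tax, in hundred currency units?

Before the tax: set 224 − 6p = p + 14 → p* = 30, q* = 44.
With the tax collected from buyers, demand (in seller-price terms) shifts: qd = 224 − 6(p + 14).
Solving gives q = 32 with buyers paying 32 and suppliers receiving 18 (the 14 wedge).
Quantity falls by |ΔQ| = |44 − 32| = 12.
DWL = ½ · t · |ΔQ| = ½ · 14 · 12 = 84.

Deadweight loss = 84 hundred.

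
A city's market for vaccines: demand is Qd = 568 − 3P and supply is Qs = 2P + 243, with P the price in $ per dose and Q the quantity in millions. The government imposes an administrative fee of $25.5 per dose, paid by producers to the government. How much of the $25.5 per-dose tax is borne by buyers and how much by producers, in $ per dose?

Buyers bear $10.2 per dose; producers bear $15.3 per dose.

Without the tax, 568 − 3P = 2P + 243 gives 5P = 325, so P* = $65 and Q* = 373.
With the tax collected from producers, supply shifts: Qs = 2(P − 25.5) + 243.
Solving gives Q = 342.4 with buyers paying $75.2 and producers receiving $49.7 (the $25.5 wedge).
Burden on buyers: $10.2; on producers: $15.3. (They sum to $25.5.)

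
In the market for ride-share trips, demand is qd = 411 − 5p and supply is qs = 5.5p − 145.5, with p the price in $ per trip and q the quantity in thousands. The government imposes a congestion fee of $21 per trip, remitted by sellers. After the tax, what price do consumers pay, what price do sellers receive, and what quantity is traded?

Without the tax, 411 − 5p = 5.5p − 145.5 gives 10.5p = 556.5, so p* = $53 and q* = 146.
With the tax collected from sellers, supply shifts: qs = 5.5(p − 21) − 145.5.
New equilibrium: consumers pay $64, sellers receive $43, q = 91. (Wedge: pb − ps = 21.)

Consumers pay $64; sellers receive $43; quantity = 91.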